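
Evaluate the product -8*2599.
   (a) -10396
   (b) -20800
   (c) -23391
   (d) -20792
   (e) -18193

-8 * 2599 = -20792
d) -20792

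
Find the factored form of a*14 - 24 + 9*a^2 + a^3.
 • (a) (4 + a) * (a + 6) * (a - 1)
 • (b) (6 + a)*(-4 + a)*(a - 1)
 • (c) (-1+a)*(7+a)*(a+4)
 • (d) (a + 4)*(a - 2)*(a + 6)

We need to factor a*14 - 24 + 9*a^2 + a^3.
The factored form is (4 + a) * (a + 6) * (a - 1).
a) (4 + a) * (a + 6) * (a - 1)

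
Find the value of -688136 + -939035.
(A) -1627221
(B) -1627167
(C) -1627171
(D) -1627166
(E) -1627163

-688136 + -939035 = -1627171
C) -1627171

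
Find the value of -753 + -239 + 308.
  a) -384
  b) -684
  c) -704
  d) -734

First: -753 + -239 = -992
Then: -992 + 308 = -684
b) -684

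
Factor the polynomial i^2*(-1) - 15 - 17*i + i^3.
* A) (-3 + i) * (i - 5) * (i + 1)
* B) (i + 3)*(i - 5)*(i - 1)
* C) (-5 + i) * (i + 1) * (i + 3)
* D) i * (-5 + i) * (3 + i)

We need to factor i^2*(-1) - 15 - 17*i + i^3.
The factored form is (-5 + i) * (i + 1) * (i + 3).
C) (-5 + i) * (i + 1) * (i + 3)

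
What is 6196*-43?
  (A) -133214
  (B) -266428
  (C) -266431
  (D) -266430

6196 * -43 = -266428
B) -266428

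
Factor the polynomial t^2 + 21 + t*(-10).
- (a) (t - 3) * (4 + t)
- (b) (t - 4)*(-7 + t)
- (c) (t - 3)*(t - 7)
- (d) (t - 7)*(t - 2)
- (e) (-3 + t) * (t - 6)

We need to factor t^2 + 21 + t*(-10).
The factored form is (t - 3)*(t - 7).
c) (t - 3)*(t - 7)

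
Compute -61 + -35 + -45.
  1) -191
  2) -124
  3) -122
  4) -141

First: -61 + -35 = -96
Then: -96 + -45 = -141
4) -141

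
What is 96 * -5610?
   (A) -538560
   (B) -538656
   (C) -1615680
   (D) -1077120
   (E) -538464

96 * -5610 = -538560
A) -538560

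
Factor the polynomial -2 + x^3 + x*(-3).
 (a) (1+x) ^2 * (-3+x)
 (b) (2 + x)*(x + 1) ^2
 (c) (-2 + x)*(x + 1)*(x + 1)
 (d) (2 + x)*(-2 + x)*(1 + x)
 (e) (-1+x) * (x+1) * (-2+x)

We need to factor -2 + x^3 + x*(-3).
The factored form is (-2 + x)*(x + 1)*(x + 1).
c) (-2 + x)*(x + 1)*(x + 1)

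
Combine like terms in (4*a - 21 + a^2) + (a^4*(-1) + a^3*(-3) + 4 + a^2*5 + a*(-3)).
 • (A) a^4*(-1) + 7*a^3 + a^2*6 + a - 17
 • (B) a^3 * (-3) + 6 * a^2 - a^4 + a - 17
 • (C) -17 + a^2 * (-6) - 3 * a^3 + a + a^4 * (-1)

Adding the polynomials and combining like terms:
(4*a - 21 + a^2) + (a^4*(-1) + a^3*(-3) + 4 + a^2*5 + a*(-3))
= a^3 * (-3) + 6 * a^2 - a^4 + a - 17
B) a^3 * (-3) + 6 * a^2 - a^4 + a - 17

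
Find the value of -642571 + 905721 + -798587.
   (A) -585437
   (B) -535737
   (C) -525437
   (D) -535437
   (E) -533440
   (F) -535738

First: -642571 + 905721 = 263150
Then: 263150 + -798587 = -535437
D) -535437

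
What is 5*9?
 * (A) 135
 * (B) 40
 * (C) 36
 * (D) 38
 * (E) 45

5 * 9 = 45
E) 45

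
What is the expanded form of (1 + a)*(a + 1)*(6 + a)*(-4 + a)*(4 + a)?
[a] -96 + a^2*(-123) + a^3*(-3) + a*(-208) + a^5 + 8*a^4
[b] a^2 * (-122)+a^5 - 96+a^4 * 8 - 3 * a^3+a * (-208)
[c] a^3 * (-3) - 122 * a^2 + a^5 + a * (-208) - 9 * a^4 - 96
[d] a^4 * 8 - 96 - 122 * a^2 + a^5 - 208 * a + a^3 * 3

Expanding (1 + a)*(a + 1)*(6 + a)*(-4 + a)*(4 + a):
= a^2 * (-122)+a^5 - 96+a^4 * 8 - 3 * a^3+a * (-208)
b) a^2 * (-122)+a^5 - 96+a^4 * 8 - 3 * a^3+a * (-208)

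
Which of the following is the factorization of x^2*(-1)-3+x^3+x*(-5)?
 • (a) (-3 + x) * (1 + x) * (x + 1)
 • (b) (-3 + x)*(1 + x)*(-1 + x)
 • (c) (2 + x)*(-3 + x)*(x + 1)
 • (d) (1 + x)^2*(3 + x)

We need to factor x^2*(-1)-3+x^3+x*(-5).
The factored form is (-3 + x) * (1 + x) * (x + 1).
a) (-3 + x) * (1 + x) * (x + 1)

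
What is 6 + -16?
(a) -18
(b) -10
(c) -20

6 + -16 = -10
b) -10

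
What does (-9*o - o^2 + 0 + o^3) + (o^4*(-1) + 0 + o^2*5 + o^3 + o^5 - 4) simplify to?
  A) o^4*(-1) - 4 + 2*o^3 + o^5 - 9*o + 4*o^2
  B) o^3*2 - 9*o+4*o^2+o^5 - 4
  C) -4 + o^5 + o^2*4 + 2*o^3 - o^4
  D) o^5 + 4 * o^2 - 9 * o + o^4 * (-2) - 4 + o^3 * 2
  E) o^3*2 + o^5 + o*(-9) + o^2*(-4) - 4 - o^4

Adding the polynomials and combining like terms:
(-9*o - o^2 + 0 + o^3) + (o^4*(-1) + 0 + o^2*5 + o^3 + o^5 - 4)
= o^4*(-1) - 4 + 2*o^3 + o^5 - 9*o + 4*o^2
A) o^4*(-1) - 4 + 2*o^3 + o^5 - 9*o + 4*o^2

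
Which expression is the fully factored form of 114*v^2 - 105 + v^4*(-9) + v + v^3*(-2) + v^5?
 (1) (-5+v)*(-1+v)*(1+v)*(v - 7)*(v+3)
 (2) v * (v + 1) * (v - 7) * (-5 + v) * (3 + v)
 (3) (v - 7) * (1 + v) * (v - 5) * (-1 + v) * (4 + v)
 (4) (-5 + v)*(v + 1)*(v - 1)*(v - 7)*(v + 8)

We need to factor 114*v^2 - 105 + v^4*(-9) + v + v^3*(-2) + v^5.
The factored form is (-5+v)*(-1+v)*(1+v)*(v - 7)*(v+3).
1) (-5+v)*(-1+v)*(1+v)*(v - 7)*(v+3)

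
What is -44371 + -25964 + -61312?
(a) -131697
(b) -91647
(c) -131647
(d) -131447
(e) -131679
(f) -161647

First: -44371 + -25964 = -70335
Then: -70335 + -61312 = -131647
c) -131647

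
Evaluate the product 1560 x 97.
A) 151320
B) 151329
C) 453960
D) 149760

1560 * 97 = 151320
A) 151320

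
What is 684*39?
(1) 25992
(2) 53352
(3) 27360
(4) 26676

684 * 39 = 26676
4) 26676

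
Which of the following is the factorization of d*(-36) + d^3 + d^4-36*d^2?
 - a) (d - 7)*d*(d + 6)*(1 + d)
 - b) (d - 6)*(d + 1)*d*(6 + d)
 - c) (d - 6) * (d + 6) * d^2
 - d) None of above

We need to factor d*(-36) + d^3 + d^4-36*d^2.
The factored form is (d - 6)*(d + 1)*d*(6 + d).
b) (d - 6)*(d + 1)*d*(6 + d)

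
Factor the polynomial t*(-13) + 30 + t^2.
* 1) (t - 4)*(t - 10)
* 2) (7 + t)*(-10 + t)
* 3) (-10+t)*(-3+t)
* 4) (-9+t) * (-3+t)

We need to factor t*(-13) + 30 + t^2.
The factored form is (-10+t)*(-3+t).
3) (-10+t)*(-3+t)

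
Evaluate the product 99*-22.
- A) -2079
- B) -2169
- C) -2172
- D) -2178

99 * -22 = -2178
D) -2178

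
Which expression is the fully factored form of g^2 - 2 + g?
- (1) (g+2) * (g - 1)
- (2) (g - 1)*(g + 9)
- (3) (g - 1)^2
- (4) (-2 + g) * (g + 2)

We need to factor g^2 - 2 + g.
The factored form is (g+2) * (g - 1).
1) (g+2) * (g - 1)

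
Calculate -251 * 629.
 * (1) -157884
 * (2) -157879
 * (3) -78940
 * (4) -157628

-251 * 629 = -157879
2) -157879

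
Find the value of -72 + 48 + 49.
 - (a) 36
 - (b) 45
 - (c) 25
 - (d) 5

First: -72 + 48 = -24
Then: -24 + 49 = 25
c) 25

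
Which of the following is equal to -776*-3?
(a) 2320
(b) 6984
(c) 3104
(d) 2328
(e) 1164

-776 * -3 = 2328
d) 2328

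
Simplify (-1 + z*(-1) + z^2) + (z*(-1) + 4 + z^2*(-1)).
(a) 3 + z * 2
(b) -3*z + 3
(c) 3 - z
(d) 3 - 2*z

Adding the polynomials and combining like terms:
(-1 + z*(-1) + z^2) + (z*(-1) + 4 + z^2*(-1))
= 3 - 2*z
d) 3 - 2*z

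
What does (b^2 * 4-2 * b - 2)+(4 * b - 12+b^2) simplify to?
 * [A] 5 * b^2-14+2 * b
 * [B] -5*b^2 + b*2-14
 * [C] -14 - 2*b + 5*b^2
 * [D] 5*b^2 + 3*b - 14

Adding the polynomials and combining like terms:
(b^2*4 - 2*b - 2) + (4*b - 12 + b^2)
= 5 * b^2-14+2 * b
A) 5 * b^2-14+2 * b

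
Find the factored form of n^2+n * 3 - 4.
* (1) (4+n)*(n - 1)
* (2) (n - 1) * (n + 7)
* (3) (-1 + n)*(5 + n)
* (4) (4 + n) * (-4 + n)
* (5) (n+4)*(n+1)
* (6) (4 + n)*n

We need to factor n^2+n * 3 - 4.
The factored form is (4+n)*(n - 1).
1) (4+n)*(n - 1)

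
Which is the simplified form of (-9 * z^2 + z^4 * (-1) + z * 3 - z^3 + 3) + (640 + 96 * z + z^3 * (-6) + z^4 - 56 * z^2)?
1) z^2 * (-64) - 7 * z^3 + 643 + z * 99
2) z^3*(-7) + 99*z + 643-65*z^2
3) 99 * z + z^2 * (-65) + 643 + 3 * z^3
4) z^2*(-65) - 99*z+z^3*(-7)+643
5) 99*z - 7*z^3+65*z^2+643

Adding the polynomials and combining like terms:
(-9*z^2 + z^4*(-1) + z*3 - z^3 + 3) + (640 + 96*z + z^3*(-6) + z^4 - 56*z^2)
= z^3*(-7) + 99*z + 643-65*z^2
2) z^3*(-7) + 99*z + 643-65*z^2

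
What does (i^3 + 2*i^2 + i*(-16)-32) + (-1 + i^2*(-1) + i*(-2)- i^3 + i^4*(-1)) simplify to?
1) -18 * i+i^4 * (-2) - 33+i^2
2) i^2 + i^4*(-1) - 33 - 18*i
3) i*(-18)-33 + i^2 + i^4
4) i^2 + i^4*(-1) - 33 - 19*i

Adding the polynomials and combining like terms:
(i^3 + 2*i^2 + i*(-16) - 32) + (-1 + i^2*(-1) + i*(-2) - i^3 + i^4*(-1))
= i^2 + i^4*(-1) - 33 - 18*i
2) i^2 + i^4*(-1) - 33 - 18*i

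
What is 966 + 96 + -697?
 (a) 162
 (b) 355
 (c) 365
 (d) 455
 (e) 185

First: 966 + 96 = 1062
Then: 1062 + -697 = 365
c) 365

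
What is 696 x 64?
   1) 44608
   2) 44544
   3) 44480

696 * 64 = 44544
2) 44544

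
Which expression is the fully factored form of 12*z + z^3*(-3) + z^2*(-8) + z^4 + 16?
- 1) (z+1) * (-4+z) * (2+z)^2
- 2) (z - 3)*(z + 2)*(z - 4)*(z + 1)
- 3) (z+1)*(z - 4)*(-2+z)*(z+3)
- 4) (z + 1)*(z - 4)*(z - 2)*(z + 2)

We need to factor 12*z + z^3*(-3) + z^2*(-8) + z^4 + 16.
The factored form is (z + 1)*(z - 4)*(z - 2)*(z + 2).
4) (z + 1)*(z - 4)*(z - 2)*(z + 2)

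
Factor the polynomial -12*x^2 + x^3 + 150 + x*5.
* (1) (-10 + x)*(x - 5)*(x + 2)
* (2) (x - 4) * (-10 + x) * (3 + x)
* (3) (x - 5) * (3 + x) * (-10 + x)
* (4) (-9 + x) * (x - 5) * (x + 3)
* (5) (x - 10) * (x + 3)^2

We need to factor -12*x^2 + x^3 + 150 + x*5.
The factored form is (x - 5) * (3 + x) * (-10 + x).
3) (x - 5) * (3 + x) * (-10 + x)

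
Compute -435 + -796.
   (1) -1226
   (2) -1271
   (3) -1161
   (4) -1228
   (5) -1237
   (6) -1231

-435 + -796 = -1231
6) -1231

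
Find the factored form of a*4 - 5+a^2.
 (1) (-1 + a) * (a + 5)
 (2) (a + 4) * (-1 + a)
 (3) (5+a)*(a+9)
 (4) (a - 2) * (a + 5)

We need to factor a*4 - 5+a^2.
The factored form is (-1 + a) * (a + 5).
1) (-1 + a) * (a + 5)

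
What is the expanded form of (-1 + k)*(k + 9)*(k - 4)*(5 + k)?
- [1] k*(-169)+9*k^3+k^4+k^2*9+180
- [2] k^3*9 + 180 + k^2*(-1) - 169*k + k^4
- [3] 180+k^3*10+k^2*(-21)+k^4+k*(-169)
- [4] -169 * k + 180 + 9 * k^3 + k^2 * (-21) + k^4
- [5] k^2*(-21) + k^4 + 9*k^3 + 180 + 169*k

Expanding (-1 + k)*(k + 9)*(k - 4)*(5 + k):
= -169 * k + 180 + 9 * k^3 + k^2 * (-21) + k^4
4) -169 * k + 180 + 9 * k^3 + k^2 * (-21) + k^4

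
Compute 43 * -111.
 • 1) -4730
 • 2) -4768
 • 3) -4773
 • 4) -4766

43 * -111 = -4773
3) -4773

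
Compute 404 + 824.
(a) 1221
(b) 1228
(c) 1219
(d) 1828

404 + 824 = 1228
b) 1228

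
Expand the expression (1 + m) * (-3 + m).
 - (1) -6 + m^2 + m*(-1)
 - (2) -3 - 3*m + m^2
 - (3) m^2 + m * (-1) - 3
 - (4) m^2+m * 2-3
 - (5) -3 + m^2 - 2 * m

Expanding (1 + m) * (-3 + m):
= -3 + m^2 - 2 * m
5) -3 + m^2 - 2 * m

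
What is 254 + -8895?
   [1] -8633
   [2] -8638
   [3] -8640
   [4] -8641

254 + -8895 = -8641
4) -8641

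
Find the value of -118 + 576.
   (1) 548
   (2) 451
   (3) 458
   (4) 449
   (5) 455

-118 + 576 = 458
3) 458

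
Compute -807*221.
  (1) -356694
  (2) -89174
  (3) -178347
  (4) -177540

-807 * 221 = -178347
3) -178347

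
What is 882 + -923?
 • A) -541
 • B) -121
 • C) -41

882 + -923 = -41
C) -41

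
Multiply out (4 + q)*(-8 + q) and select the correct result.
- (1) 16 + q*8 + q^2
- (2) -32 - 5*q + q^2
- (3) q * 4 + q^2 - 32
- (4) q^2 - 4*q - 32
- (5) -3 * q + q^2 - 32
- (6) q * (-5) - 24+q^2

Expanding (4 + q)*(-8 + q):
= q^2 - 4*q - 32
4) q^2 - 4*q - 32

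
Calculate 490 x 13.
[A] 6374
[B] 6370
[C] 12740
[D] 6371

490 * 13 = 6370
B) 6370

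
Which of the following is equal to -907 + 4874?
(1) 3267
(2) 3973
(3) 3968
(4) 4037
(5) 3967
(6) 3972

-907 + 4874 = 3967
5) 3967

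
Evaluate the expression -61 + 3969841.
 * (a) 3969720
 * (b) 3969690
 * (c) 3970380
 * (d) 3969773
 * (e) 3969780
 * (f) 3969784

-61 + 3969841 = 3969780
e) 3969780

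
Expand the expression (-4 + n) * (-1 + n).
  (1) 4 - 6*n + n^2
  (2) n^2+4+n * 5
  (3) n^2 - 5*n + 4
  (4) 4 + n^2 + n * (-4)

Expanding (-4 + n) * (-1 + n):
= n^2 - 5*n + 4
3) n^2 - 5*n + 4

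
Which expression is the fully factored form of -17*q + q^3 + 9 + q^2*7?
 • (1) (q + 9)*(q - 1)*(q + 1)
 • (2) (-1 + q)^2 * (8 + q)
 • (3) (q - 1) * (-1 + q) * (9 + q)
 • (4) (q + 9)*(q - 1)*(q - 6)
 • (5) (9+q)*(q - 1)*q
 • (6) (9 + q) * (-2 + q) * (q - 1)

We need to factor -17*q + q^3 + 9 + q^2*7.
The factored form is (q - 1) * (-1 + q) * (9 + q).
3) (q - 1) * (-1 + q) * (9 + q)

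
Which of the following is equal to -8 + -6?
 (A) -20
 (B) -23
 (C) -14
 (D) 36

-8 + -6 = -14
C) -14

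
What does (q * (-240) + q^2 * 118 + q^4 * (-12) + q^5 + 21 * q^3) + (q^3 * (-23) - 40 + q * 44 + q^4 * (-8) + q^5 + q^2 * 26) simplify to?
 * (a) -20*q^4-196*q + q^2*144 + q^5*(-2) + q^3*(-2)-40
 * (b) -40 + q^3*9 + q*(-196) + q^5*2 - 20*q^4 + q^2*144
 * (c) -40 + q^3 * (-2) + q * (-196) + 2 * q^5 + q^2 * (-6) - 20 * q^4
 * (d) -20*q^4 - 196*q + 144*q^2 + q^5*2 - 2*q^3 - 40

Adding the polynomials and combining like terms:
(q*(-240) + q^2*118 + q^4*(-12) + q^5 + 21*q^3) + (q^3*(-23) - 40 + q*44 + q^4*(-8) + q^5 + q^2*26)
= -20*q^4 - 196*q + 144*q^2 + q^5*2 - 2*q^3 - 40
d) -20*q^4 - 196*q + 144*q^2 + q^5*2 - 2*q^3 - 40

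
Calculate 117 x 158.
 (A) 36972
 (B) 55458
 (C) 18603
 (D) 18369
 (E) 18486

117 * 158 = 18486
E) 18486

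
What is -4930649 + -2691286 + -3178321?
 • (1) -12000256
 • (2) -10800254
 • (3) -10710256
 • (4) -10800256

First: -4930649 + -2691286 = -7621935
Then: -7621935 + -3178321 = -10800256
4) -10800256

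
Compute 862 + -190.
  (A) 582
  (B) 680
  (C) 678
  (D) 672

862 + -190 = 672
D) 672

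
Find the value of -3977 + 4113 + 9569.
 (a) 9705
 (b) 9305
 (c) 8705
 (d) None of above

First: -3977 + 4113 = 136
Then: 136 + 9569 = 9705
a) 9705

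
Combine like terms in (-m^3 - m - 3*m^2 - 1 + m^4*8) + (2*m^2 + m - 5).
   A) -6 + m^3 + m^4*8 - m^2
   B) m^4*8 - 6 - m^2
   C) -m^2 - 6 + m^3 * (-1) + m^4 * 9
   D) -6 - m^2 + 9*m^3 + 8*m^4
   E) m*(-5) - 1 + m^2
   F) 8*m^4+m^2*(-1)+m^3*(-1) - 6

Adding the polynomials and combining like terms:
(-m^3 - m - 3*m^2 - 1 + m^4*8) + (2*m^2 + m - 5)
= 8*m^4+m^2*(-1)+m^3*(-1) - 6
F) 8*m^4+m^2*(-1)+m^3*(-1) - 6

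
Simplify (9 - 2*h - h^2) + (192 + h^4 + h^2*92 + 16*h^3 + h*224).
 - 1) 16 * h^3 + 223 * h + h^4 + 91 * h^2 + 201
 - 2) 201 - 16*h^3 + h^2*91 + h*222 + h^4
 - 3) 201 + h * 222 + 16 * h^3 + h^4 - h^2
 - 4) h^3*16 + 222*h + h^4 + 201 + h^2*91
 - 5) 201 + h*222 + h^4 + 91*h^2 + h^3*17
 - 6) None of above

Adding the polynomials and combining like terms:
(9 - 2*h - h^2) + (192 + h^4 + h^2*92 + 16*h^3 + h*224)
= h^3*16 + 222*h + h^4 + 201 + h^2*91
4) h^3*16 + 222*h + h^4 + 201 + h^2*91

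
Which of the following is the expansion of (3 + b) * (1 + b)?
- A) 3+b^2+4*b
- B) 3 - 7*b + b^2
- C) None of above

Expanding (3 + b) * (1 + b):
= 3+b^2+4*b
A) 3+b^2+4*b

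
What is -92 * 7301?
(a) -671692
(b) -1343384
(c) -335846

-92 * 7301 = -671692
a) -671692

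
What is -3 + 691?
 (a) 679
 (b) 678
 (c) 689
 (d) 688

-3 + 691 = 688
d) 688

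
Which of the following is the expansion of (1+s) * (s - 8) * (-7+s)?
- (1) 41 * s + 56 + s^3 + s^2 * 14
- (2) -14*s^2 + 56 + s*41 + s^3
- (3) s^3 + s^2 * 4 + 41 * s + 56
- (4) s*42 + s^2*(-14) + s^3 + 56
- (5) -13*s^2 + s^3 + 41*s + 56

Expanding (1+s) * (s - 8) * (-7+s):
= -14*s^2 + 56 + s*41 + s^3
2) -14*s^2 + 56 + s*41 + s^3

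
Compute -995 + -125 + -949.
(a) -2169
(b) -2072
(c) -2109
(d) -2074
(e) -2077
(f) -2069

First: -995 + -125 = -1120
Then: -1120 + -949 = -2069
f) -2069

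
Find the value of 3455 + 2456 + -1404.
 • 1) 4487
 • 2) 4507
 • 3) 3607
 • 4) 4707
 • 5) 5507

First: 3455 + 2456 = 5911
Then: 5911 + -1404 = 4507
2) 4507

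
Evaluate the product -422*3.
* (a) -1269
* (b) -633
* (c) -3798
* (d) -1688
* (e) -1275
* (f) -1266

-422 * 3 = -1266
f) -1266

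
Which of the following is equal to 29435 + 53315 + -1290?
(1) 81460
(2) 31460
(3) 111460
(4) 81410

First: 29435 + 53315 = 82750
Then: 82750 + -1290 = 81460
1) 81460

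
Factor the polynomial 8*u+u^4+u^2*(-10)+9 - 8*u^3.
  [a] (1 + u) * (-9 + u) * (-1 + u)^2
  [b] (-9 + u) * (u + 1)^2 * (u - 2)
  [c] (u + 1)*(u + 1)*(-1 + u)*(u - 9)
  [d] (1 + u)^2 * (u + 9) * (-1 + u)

We need to factor 8*u+u^4+u^2*(-10)+9 - 8*u^3.
The factored form is (u + 1)*(u + 1)*(-1 + u)*(u - 9).
c) (u + 1)*(u + 1)*(-1 + u)*(u - 9)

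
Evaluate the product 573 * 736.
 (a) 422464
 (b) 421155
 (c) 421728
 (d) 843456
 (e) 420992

573 * 736 = 421728
c) 421728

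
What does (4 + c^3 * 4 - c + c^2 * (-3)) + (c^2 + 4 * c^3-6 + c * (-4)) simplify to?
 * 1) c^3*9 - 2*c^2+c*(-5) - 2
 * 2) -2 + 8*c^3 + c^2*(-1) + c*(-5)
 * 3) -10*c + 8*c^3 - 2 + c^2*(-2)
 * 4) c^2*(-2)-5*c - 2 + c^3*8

Adding the polynomials and combining like terms:
(4 + c^3*4 - c + c^2*(-3)) + (c^2 + 4*c^3 - 6 + c*(-4))
= c^2*(-2)-5*c - 2 + c^3*8
4) c^2*(-2)-5*c - 2 + c^3*8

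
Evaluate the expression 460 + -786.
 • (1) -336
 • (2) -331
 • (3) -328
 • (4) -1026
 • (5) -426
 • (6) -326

460 + -786 = -326
6) -326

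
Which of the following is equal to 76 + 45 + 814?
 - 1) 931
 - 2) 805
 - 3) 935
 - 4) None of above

First: 76 + 45 = 121
Then: 121 + 814 = 935
3) 935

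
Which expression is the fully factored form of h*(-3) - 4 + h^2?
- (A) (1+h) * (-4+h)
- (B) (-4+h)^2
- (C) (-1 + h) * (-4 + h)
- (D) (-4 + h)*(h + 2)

We need to factor h*(-3) - 4 + h^2.
The factored form is (1+h) * (-4+h).
A) (1+h) * (-4+h)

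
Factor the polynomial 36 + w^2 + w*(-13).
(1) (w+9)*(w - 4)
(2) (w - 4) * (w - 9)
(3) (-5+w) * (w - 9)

We need to factor 36 + w^2 + w*(-13).
The factored form is (w - 4) * (w - 9).
2) (w - 4) * (w - 9)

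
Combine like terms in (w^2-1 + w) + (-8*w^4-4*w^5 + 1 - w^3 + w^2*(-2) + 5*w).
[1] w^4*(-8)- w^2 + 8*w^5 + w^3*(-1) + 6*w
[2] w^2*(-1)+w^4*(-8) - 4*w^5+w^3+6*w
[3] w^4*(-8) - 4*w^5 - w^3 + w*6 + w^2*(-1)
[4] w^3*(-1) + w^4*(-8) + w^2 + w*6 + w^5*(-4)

Adding the polynomials and combining like terms:
(w^2 - 1 + w) + (-8*w^4 - 4*w^5 + 1 - w^3 + w^2*(-2) + 5*w)
= w^4*(-8) - 4*w^5 - w^3 + w*6 + w^2*(-1)
3) w^4*(-8) - 4*w^5 - w^3 + w*6 + w^2*(-1)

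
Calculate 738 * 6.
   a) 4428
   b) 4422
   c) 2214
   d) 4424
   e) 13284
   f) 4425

738 * 6 = 4428
a) 4428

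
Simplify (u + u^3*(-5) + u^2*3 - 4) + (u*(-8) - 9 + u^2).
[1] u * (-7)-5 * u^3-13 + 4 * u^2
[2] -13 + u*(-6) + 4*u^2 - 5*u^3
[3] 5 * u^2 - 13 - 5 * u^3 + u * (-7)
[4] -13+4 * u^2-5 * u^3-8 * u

Adding the polynomials and combining like terms:
(u + u^3*(-5) + u^2*3 - 4) + (u*(-8) - 9 + u^2)
= u * (-7)-5 * u^3-13 + 4 * u^2
1) u * (-7)-5 * u^3-13 + 4 * u^2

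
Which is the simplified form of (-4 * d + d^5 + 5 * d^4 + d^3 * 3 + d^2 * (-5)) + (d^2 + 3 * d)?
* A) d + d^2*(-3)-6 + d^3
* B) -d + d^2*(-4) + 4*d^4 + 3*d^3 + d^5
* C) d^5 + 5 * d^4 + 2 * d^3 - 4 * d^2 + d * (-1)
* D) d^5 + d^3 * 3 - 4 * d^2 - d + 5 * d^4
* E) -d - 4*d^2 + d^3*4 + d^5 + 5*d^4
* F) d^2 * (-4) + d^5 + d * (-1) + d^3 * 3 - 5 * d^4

Adding the polynomials and combining like terms:
(-4*d + d^5 + 5*d^4 + d^3*3 + d^2*(-5)) + (d^2 + 3*d)
= d^5 + d^3 * 3 - 4 * d^2 - d + 5 * d^4
D) d^5 + d^3 * 3 - 4 * d^2 - d + 5 * d^4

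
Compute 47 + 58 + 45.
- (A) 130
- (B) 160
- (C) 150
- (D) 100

First: 47 + 58 = 105
Then: 105 + 45 = 150
C) 150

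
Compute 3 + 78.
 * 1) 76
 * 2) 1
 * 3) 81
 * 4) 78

3 + 78 = 81
3) 81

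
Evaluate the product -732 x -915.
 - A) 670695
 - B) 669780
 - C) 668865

-732 * -915 = 669780
B) 669780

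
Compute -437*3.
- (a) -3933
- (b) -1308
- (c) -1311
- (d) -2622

-437 * 3 = -1311
c) -1311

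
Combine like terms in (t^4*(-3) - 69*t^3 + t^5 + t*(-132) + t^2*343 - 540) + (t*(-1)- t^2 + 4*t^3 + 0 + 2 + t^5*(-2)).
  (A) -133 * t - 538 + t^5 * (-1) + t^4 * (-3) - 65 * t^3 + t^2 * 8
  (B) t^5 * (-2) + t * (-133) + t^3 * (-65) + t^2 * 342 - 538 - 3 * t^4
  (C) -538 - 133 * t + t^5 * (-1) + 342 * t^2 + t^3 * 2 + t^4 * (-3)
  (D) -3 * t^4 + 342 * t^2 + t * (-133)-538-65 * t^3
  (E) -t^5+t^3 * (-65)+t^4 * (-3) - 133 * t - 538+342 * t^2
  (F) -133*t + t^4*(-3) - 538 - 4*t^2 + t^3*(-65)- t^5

Adding the polynomials and combining like terms:
(t^4*(-3) - 69*t^3 + t^5 + t*(-132) + t^2*343 - 540) + (t*(-1) - t^2 + 4*t^3 + 0 + 2 + t^5*(-2))
= -t^5+t^3 * (-65)+t^4 * (-3) - 133 * t - 538+342 * t^2
E) -t^5+t^3 * (-65)+t^4 * (-3) - 133 * t - 538+342 * t^2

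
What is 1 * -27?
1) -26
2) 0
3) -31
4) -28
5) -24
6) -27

1 * -27 = -27
6) -27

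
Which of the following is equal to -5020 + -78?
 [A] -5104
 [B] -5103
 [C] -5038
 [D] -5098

-5020 + -78 = -5098
D) -5098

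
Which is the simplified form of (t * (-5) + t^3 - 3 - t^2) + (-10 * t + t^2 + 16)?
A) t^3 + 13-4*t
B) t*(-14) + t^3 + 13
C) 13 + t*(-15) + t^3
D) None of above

Adding the polynomials and combining like terms:
(t*(-5) + t^3 - 3 - t^2) + (-10*t + t^2 + 16)
= 13 + t*(-15) + t^3
C) 13 + t*(-15) + t^3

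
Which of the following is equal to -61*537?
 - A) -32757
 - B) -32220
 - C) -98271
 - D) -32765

-61 * 537 = -32757
A) -32757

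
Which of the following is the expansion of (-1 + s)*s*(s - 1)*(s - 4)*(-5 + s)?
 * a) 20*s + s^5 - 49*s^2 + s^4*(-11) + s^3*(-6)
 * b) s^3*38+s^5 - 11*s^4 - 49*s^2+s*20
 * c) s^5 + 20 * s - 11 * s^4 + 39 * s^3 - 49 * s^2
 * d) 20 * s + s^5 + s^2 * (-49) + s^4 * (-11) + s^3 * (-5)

Expanding (-1 + s)*s*(s - 1)*(s - 4)*(-5 + s):
= s^5 + 20 * s - 11 * s^4 + 39 * s^3 - 49 * s^2
c) s^5 + 20 * s - 11 * s^4 + 39 * s^3 - 49 * s^2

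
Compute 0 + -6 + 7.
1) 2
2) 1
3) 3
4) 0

First: 0 + -6 = -6
Then: -6 + 7 = 1
2) 1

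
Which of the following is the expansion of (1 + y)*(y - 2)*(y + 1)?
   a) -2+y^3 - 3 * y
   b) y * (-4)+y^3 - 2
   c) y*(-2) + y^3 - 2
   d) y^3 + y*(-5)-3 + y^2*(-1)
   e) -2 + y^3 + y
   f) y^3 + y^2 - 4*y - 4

Expanding (1 + y)*(y - 2)*(y + 1):
= -2+y^3 - 3 * y
a) -2+y^3 - 3 * y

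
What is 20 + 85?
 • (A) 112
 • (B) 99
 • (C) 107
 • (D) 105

20 + 85 = 105
D) 105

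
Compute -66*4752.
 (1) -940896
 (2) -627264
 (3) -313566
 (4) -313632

-66 * 4752 = -313632
4) -313632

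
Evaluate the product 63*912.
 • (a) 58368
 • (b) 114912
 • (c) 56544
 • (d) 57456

63 * 912 = 57456
d) 57456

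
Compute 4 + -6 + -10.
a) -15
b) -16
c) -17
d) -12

First: 4 + -6 = -2
Then: -2 + -10 = -12
d) -12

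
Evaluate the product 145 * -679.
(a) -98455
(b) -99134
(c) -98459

145 * -679 = -98455
a) -98455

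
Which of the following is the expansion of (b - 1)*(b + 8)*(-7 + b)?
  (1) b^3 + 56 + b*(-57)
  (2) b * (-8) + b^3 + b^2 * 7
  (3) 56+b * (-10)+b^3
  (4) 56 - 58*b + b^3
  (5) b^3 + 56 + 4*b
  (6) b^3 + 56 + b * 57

Expanding (b - 1)*(b + 8)*(-7 + b):
= b^3 + 56 + b*(-57)
1) b^3 + 56 + b*(-57)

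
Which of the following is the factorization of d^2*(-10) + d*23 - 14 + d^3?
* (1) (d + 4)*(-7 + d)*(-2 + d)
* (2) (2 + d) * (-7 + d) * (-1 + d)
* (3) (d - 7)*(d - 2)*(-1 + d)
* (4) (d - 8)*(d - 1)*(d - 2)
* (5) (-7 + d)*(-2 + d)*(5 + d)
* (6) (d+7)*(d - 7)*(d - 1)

We need to factor d^2*(-10) + d*23 - 14 + d^3.
The factored form is (d - 7)*(d - 2)*(-1 + d).
3) (d - 7)*(d - 2)*(-1 + d)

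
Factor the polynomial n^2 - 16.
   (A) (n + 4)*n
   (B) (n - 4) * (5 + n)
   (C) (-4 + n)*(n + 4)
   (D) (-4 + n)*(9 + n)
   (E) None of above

We need to factor n^2 - 16.
The factored form is (-4 + n)*(n + 4).
C) (-4 + n)*(n + 4)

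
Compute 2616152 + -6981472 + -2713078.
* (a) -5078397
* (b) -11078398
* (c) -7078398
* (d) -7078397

First: 2616152 + -6981472 = -4365320
Then: -4365320 + -2713078 = -7078398
c) -7078398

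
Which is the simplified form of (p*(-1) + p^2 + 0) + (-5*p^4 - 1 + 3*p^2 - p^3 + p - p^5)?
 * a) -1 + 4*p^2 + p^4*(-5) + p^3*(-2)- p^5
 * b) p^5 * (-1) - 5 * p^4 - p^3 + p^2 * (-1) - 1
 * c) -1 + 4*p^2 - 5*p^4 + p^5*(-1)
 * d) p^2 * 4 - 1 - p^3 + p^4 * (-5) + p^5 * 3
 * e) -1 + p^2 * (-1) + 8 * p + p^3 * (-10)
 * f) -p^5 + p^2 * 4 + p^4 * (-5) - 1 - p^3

Adding the polynomials and combining like terms:
(p*(-1) + p^2 + 0) + (-5*p^4 - 1 + 3*p^2 - p^3 + p - p^5)
= -p^5 + p^2 * 4 + p^4 * (-5) - 1 - p^3
f) -p^5 + p^2 * 4 + p^4 * (-5) - 1 - p^3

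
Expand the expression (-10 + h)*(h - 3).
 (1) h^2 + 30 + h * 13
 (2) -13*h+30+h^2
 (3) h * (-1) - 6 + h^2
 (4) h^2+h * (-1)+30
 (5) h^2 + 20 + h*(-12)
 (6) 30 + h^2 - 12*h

Expanding (-10 + h)*(h - 3):
= -13*h+30+h^2
2) -13*h+30+h^2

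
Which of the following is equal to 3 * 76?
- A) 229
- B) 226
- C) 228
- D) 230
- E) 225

3 * 76 = 228
C) 228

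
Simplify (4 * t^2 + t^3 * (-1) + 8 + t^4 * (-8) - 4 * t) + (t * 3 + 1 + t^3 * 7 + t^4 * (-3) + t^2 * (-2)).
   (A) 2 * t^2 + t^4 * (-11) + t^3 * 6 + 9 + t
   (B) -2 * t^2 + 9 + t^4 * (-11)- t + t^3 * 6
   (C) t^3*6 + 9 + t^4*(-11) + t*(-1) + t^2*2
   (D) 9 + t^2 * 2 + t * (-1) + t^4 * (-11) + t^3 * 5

Adding the polynomials and combining like terms:
(4*t^2 + t^3*(-1) + 8 + t^4*(-8) - 4*t) + (t*3 + 1 + t^3*7 + t^4*(-3) + t^2*(-2))
= t^3*6 + 9 + t^4*(-11) + t*(-1) + t^2*2
C) t^3*6 + 9 + t^4*(-11) + t*(-1) + t^2*2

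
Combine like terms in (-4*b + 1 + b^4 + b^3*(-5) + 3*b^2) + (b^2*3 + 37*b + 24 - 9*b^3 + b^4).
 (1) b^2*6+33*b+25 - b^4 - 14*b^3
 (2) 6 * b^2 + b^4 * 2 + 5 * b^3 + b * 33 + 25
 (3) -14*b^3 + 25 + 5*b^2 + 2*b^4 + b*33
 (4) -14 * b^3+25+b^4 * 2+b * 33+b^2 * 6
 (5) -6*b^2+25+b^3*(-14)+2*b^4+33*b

Adding the polynomials and combining like terms:
(-4*b + 1 + b^4 + b^3*(-5) + 3*b^2) + (b^2*3 + 37*b + 24 - 9*b^3 + b^4)
= -14 * b^3+25+b^4 * 2+b * 33+b^2 * 6
4) -14 * b^3+25+b^4 * 2+b * 33+b^2 * 6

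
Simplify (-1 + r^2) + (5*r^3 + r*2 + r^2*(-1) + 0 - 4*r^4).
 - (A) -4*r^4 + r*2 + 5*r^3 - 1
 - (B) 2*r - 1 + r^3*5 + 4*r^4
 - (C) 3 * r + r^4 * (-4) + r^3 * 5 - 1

Adding the polynomials and combining like terms:
(-1 + r^2) + (5*r^3 + r*2 + r^2*(-1) + 0 - 4*r^4)
= -4*r^4 + r*2 + 5*r^3 - 1
A) -4*r^4 + r*2 + 5*r^3 - 1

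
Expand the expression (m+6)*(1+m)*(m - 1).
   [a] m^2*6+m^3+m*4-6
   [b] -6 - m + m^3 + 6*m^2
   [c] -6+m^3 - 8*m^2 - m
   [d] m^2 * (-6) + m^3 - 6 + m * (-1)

Expanding (m+6)*(1+m)*(m - 1):
= -6 - m + m^3 + 6*m^2
b) -6 - m + m^3 + 6*m^2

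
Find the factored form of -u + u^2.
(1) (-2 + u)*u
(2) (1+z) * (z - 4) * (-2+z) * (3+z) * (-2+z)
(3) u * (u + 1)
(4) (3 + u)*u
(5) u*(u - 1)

We need to factor -u + u^2.
The factored form is u*(u - 1).
5) u*(u - 1)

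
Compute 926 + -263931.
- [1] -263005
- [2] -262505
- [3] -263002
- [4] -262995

926 + -263931 = -263005
1) -263005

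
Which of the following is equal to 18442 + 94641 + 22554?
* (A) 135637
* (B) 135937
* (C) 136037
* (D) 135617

First: 18442 + 94641 = 113083
Then: 113083 + 22554 = 135637
A) 135637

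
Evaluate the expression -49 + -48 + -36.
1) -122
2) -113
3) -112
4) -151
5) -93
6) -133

First: -49 + -48 = -97
Then: -97 + -36 = -133
6) -133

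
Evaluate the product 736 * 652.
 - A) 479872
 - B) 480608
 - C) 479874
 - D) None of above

736 * 652 = 479872
A) 479872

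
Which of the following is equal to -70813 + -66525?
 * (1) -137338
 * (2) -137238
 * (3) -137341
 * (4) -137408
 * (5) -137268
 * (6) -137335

-70813 + -66525 = -137338
1) -137338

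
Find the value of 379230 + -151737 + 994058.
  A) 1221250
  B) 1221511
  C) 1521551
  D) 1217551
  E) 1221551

First: 379230 + -151737 = 227493
Then: 227493 + 994058 = 1221551
E) 1221551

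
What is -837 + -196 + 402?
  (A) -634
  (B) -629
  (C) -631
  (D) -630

First: -837 + -196 = -1033
Then: -1033 + 402 = -631
C) -631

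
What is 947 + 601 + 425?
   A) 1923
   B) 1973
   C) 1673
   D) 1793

First: 947 + 601 = 1548
Then: 1548 + 425 = 1973
B) 1973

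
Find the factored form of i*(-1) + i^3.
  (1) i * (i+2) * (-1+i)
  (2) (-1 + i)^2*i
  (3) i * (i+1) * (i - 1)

We need to factor i*(-1) + i^3.
The factored form is i * (i+1) * (i - 1).
3) i * (i+1) * (i - 1)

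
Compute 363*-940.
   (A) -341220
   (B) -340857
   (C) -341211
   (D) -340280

363 * -940 = -341220
A) -341220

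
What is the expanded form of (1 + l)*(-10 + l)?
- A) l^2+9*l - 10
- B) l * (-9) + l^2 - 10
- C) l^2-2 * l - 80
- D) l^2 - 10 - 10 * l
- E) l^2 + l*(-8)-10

Expanding (1 + l)*(-10 + l):
= l * (-9) + l^2 - 10
B) l * (-9) + l^2 - 10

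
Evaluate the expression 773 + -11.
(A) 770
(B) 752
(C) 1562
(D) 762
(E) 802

773 + -11 = 762
D) 762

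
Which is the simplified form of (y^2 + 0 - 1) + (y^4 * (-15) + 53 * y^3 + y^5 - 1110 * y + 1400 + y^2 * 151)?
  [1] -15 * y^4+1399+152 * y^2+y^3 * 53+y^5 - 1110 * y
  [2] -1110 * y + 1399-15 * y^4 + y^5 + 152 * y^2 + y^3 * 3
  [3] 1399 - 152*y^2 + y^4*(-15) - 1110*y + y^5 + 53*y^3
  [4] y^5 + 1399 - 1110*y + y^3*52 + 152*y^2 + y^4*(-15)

Adding the polynomials and combining like terms:
(y^2 + 0 - 1) + (y^4*(-15) + 53*y^3 + y^5 - 1110*y + 1400 + y^2*151)
= -15 * y^4+1399+152 * y^2+y^3 * 53+y^5 - 1110 * y
1) -15 * y^4+1399+152 * y^2+y^3 * 53+y^5 - 1110 * y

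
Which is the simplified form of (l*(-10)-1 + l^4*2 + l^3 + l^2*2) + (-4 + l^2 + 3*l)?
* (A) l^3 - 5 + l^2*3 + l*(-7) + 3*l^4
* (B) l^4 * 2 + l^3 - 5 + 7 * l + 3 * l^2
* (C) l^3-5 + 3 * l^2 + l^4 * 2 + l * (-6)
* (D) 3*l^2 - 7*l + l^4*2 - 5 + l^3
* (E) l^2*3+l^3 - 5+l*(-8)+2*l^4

Adding the polynomials and combining like terms:
(l*(-10) - 1 + l^4*2 + l^3 + l^2*2) + (-4 + l^2 + 3*l)
= 3*l^2 - 7*l + l^4*2 - 5 + l^3
D) 3*l^2 - 7*l + l^4*2 - 5 + l^3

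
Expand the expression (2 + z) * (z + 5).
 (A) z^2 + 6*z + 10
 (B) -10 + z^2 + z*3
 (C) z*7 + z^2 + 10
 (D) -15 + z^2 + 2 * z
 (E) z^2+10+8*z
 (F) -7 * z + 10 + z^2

Expanding (2 + z) * (z + 5):
= z*7 + z^2 + 10
C) z*7 + z^2 + 10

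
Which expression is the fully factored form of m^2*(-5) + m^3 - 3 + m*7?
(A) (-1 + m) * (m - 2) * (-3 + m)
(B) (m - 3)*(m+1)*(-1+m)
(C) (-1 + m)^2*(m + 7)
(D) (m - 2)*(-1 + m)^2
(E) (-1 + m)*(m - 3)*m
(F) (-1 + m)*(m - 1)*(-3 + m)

We need to factor m^2*(-5) + m^3 - 3 + m*7.
The factored form is (-1 + m)*(m - 1)*(-3 + m).
F) (-1 + m)*(m - 1)*(-3 + m)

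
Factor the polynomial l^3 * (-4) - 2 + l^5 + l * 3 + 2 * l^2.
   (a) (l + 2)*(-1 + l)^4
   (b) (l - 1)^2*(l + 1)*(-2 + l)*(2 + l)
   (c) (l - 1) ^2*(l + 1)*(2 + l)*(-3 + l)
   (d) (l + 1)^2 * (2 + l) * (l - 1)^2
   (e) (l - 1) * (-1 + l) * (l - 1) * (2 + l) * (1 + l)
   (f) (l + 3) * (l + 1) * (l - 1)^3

We need to factor l^3 * (-4) - 2 + l^5 + l * 3 + 2 * l^2.
The factored form is (l - 1) * (-1 + l) * (l - 1) * (2 + l) * (1 + l).
e) (l - 1) * (-1 + l) * (l - 1) * (2 + l) * (1 + l)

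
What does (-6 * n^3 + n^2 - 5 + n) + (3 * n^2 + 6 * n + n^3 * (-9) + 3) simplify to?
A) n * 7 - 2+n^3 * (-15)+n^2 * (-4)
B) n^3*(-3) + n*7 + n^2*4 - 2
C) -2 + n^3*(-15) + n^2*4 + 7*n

Adding the polynomials and combining like terms:
(-6*n^3 + n^2 - 5 + n) + (3*n^2 + 6*n + n^3*(-9) + 3)
= -2 + n^3*(-15) + n^2*4 + 7*n
C) -2 + n^3*(-15) + n^2*4 + 7*n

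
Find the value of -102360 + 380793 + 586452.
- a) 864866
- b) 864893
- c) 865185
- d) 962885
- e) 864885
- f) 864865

First: -102360 + 380793 = 278433
Then: 278433 + 586452 = 864885
e) 864885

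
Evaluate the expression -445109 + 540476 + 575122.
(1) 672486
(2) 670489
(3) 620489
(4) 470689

First: -445109 + 540476 = 95367
Then: 95367 + 575122 = 670489
2) 670489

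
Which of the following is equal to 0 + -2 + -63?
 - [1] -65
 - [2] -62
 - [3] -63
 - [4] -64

First: 0 + -2 = -2
Then: -2 + -63 = -65
1) -65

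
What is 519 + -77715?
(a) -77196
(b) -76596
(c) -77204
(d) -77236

519 + -77715 = -77196
a) -77196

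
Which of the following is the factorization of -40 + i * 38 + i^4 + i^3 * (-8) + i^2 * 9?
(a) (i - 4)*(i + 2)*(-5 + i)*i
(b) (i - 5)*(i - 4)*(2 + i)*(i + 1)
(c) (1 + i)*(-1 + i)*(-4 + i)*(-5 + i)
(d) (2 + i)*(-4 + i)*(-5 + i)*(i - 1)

We need to factor -40 + i * 38 + i^4 + i^3 * (-8) + i^2 * 9.
The factored form is (2 + i)*(-4 + i)*(-5 + i)*(i - 1).
d) (2 + i)*(-4 + i)*(-5 + i)*(i - 1)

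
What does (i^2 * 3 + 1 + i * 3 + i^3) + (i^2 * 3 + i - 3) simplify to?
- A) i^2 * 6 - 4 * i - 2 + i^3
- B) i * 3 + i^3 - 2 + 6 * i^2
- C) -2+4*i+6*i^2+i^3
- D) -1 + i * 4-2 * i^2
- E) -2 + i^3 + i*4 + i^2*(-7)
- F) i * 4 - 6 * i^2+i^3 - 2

Adding the polynomials and combining like terms:
(i^2*3 + 1 + i*3 + i^3) + (i^2*3 + i - 3)
= -2+4*i+6*i^2+i^3
C) -2+4*i+6*i^2+i^3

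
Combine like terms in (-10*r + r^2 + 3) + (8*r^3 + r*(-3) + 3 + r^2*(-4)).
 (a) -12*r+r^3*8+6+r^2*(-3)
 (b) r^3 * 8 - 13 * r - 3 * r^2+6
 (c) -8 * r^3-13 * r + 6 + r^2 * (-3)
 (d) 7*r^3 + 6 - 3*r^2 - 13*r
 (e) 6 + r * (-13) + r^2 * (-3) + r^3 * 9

Adding the polynomials and combining like terms:
(-10*r + r^2 + 3) + (8*r^3 + r*(-3) + 3 + r^2*(-4))
= r^3 * 8 - 13 * r - 3 * r^2+6
b) r^3 * 8 - 13 * r - 3 * r^2+6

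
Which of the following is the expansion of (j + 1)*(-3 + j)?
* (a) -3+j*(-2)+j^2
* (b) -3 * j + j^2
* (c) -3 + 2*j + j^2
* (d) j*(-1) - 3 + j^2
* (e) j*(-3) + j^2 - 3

Expanding (j + 1)*(-3 + j):
= -3+j*(-2)+j^2
a) -3+j*(-2)+j^2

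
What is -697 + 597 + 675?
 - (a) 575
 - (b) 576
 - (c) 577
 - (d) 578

First: -697 + 597 = -100
Then: -100 + 675 = 575
a) 575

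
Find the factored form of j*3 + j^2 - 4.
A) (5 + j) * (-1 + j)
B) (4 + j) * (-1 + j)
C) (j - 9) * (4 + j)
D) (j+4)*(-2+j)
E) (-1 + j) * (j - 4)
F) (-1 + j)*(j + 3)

We need to factor j*3 + j^2 - 4.
The factored form is (4 + j) * (-1 + j).
B) (4 + j) * (-1 + j)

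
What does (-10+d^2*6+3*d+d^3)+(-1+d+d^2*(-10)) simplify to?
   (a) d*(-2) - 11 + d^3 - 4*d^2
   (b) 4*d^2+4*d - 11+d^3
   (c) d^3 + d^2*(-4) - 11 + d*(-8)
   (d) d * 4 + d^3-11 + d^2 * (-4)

Adding the polynomials and combining like terms:
(-10 + d^2*6 + 3*d + d^3) + (-1 + d + d^2*(-10))
= d * 4 + d^3-11 + d^2 * (-4)
d) d * 4 + d^3-11 + d^2 * (-4)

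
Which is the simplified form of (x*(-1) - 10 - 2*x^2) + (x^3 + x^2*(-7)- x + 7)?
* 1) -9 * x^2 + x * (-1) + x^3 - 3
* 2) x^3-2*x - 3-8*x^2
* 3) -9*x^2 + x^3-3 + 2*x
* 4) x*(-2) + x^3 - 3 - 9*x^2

Adding the polynomials and combining like terms:
(x*(-1) - 10 - 2*x^2) + (x^3 + x^2*(-7) - x + 7)
= x*(-2) + x^3 - 3 - 9*x^2
4) x*(-2) + x^3 - 3 - 9*x^2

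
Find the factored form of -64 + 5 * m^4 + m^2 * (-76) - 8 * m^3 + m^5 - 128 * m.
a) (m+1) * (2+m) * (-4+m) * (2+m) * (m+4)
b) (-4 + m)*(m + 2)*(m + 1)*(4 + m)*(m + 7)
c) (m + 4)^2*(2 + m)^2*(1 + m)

We need to factor -64 + 5 * m^4 + m^2 * (-76) - 8 * m^3 + m^5 - 128 * m.
The factored form is (m+1) * (2+m) * (-4+m) * (2+m) * (m+4).
a) (m+1) * (2+m) * (-4+m) * (2+m) * (m+4)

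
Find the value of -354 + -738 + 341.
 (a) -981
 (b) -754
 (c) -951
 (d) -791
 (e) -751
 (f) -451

First: -354 + -738 = -1092
Then: -1092 + 341 = -751
e) -751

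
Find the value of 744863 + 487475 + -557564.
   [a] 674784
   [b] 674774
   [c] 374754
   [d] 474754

First: 744863 + 487475 = 1232338
Then: 1232338 + -557564 = 674774
b) 674774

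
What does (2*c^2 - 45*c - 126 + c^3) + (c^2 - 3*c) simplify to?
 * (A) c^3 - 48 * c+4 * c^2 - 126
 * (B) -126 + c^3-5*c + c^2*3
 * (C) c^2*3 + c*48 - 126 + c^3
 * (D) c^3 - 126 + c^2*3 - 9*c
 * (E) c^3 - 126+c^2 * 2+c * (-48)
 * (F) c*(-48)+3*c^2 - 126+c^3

Adding the polynomials and combining like terms:
(2*c^2 - 45*c - 126 + c^3) + (c^2 - 3*c)
= c*(-48)+3*c^2 - 126+c^3
F) c*(-48)+3*c^2 - 126+c^3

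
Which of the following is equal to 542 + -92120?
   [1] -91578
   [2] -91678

542 + -92120 = -91578
1) -91578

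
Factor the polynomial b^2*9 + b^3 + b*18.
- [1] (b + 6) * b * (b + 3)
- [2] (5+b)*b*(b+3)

We need to factor b^2*9 + b^3 + b*18.
The factored form is (b + 6) * b * (b + 3).
1) (b + 6) * b * (b + 3)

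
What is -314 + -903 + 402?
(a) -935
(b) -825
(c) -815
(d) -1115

First: -314 + -903 = -1217
Then: -1217 + 402 = -815
c) -815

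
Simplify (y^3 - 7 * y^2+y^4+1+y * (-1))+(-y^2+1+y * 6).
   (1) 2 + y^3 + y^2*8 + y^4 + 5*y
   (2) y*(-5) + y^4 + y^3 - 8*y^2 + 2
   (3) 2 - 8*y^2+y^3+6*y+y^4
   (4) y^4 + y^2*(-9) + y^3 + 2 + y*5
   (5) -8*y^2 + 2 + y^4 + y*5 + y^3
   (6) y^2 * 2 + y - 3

Adding the polynomials and combining like terms:
(y^3 - 7*y^2 + y^4 + 1 + y*(-1)) + (-y^2 + 1 + y*6)
= -8*y^2 + 2 + y^4 + y*5 + y^3
5) -8*y^2 + 2 + y^4 + y*5 + y^3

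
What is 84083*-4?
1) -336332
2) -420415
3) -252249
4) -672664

84083 * -4 = -336332
1) -336332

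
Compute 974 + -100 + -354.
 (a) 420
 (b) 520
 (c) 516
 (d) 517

First: 974 + -100 = 874
Then: 874 + -354 = 520
b) 520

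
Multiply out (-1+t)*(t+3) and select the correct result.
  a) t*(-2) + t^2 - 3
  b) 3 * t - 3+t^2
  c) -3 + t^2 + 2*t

Expanding (-1+t)*(t+3):
= -3 + t^2 + 2*t
c) -3 + t^2 + 2*t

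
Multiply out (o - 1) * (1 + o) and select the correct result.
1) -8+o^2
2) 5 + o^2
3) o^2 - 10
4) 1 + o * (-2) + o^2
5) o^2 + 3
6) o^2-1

Expanding (o - 1) * (1 + o):
= o^2-1
6) o^2-1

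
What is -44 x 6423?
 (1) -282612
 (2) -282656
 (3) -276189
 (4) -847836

-44 * 6423 = -282612
1) -282612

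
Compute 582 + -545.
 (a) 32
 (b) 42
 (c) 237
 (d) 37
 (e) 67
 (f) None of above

582 + -545 = 37
d) 37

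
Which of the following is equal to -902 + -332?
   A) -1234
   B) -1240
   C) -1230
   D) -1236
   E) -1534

-902 + -332 = -1234
A) -1234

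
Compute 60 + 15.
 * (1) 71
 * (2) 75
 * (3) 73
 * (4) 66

60 + 15 = 75
2) 75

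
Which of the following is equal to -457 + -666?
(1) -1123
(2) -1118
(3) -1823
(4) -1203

-457 + -666 = -1123
1) -1123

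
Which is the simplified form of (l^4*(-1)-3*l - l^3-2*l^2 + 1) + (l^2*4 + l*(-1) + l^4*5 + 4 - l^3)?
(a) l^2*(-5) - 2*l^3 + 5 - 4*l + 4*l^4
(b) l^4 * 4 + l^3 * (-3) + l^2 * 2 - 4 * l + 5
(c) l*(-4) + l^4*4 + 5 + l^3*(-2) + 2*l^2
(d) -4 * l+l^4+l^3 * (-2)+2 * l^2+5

Adding the polynomials and combining like terms:
(l^4*(-1) - 3*l - l^3 - 2*l^2 + 1) + (l^2*4 + l*(-1) + l^4*5 + 4 - l^3)
= l*(-4) + l^4*4 + 5 + l^3*(-2) + 2*l^2
c) l*(-4) + l^4*4 + 5 + l^3*(-2) + 2*l^2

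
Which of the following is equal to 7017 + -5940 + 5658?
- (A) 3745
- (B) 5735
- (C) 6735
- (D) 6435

First: 7017 + -5940 = 1077
Then: 1077 + 5658 = 6735
C) 6735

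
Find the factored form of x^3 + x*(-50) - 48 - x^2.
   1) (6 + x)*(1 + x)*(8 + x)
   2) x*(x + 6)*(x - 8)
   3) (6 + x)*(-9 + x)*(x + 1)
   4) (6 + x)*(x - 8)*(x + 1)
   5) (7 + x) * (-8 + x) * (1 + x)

We need to factor x^3 + x*(-50) - 48 - x^2.
The factored form is (6 + x)*(x - 8)*(x + 1).
4) (6 + x)*(x - 8)*(x + 1)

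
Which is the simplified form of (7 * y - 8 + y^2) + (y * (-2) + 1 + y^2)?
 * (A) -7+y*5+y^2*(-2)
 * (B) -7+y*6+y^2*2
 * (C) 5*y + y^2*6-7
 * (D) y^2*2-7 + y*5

Adding the polynomials and combining like terms:
(7*y - 8 + y^2) + (y*(-2) + 1 + y^2)
= y^2*2-7 + y*5
D) y^2*2-7 + y*5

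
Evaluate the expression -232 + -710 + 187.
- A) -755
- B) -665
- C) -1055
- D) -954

First: -232 + -710 = -942
Then: -942 + 187 = -755
A) -755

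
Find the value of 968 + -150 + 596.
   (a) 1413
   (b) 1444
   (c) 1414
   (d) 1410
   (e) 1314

First: 968 + -150 = 818
Then: 818 + 596 = 1414
c) 1414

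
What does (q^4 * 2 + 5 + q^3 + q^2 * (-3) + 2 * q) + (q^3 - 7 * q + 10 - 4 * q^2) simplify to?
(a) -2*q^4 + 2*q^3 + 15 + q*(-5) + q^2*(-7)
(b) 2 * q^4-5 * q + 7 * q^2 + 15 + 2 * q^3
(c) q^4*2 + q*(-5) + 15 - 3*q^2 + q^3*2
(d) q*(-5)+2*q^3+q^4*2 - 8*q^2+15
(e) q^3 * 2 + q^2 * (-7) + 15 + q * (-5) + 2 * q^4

Adding the polynomials and combining like terms:
(q^4*2 + 5 + q^3 + q^2*(-3) + 2*q) + (q^3 - 7*q + 10 - 4*q^2)
= q^3 * 2 + q^2 * (-7) + 15 + q * (-5) + 2 * q^4
e) q^3 * 2 + q^2 * (-7) + 15 + q * (-5) + 2 * q^4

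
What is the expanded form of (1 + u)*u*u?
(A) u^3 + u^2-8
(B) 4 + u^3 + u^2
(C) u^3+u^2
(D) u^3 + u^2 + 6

Expanding (1 + u)*u*u:
= u^3+u^2
C) u^3+u^2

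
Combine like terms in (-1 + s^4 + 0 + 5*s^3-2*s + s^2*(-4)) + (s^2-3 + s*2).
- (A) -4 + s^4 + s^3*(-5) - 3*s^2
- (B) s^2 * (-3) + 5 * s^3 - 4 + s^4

Adding the polynomials and combining like terms:
(-1 + s^4 + 0 + 5*s^3 - 2*s + s^2*(-4)) + (s^2 - 3 + s*2)
= s^2 * (-3) + 5 * s^3 - 4 + s^4
B) s^2 * (-3) + 5 * s^3 - 4 + s^4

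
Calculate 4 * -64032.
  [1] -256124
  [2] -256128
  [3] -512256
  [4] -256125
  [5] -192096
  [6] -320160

4 * -64032 = -256128
2) -256128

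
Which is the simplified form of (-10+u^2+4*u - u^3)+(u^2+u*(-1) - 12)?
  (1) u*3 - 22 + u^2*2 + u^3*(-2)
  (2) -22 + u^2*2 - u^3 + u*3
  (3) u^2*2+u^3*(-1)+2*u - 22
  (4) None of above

Adding the polynomials and combining like terms:
(-10 + u^2 + 4*u - u^3) + (u^2 + u*(-1) - 12)
= -22 + u^2*2 - u^3 + u*3
2) -22 + u^2*2 - u^3 + u*3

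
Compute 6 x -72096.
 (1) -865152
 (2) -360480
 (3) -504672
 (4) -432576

6 * -72096 = -432576
4) -432576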